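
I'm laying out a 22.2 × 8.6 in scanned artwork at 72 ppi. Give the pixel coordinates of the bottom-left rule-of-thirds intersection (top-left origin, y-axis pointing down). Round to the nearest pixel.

In pixels the canvas is 22.2 × 72 = 1598.4 wide and 8.6 × 72 = 619.2 tall.
The bottom-left point is one-third across and two-thirds down:
x = 1 × 1598.4/3 ≈ 533; y = 2 × 619.2/3 ≈ 413.

(533, 413)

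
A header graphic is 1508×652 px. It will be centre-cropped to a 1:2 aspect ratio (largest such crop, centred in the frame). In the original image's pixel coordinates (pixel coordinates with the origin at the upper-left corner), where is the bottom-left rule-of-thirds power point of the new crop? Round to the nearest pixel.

1508/652 > 1/2, so the 1:2 crop keeps the full height 652 and trims width to 652 × 1/2 = 326.00 px.
Left offset = (1508 − 326.00)/2 = 591.00 px; top offset = 0.
Bottom-left is one-third across and two-thirds down within the crop:
x = 591.00 + 1 × 326.00/3 ≈ 700; y = 0.00 + 2 × 652.00/3 ≈ 435.

x = 700 px, y = 435 px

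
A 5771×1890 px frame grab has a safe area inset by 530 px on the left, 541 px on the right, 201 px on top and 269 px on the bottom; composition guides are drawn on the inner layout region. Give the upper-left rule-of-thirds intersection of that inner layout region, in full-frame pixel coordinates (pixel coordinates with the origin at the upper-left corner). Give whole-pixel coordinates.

Content width = 5771 − 530 − 541 = 4700 px; content height = 1890 − 201 − 269 = 1420 px.
Upper-left is one-third across and one-third down within the inner layout region.
x = 530 + 1 × 4700/3 = 530 + 1566.67 ≈ 2097
y = 201 + 1 × 1420/3 = 201 + 473.33 ≈ 674

x = 2097 px, y = 674 px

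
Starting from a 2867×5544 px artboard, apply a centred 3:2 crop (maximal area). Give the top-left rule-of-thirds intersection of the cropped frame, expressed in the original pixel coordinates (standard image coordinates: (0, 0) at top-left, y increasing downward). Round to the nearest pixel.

(956, 2453)

2867/5544 < 3/2, so the 3:2 crop keeps the full width 2867 and trims height to 2867 × 2/3 = 1911.33 px.
Top offset = (5544 − 1911.33)/2 = 1816.33 px; left offset = 0.
Top-left is one-third across and one-third down within the crop:
x = 0.00 + 1 × 2867.00/3 ≈ 956; y = 1816.33 + 1 × 1911.33/3 ≈ 2453.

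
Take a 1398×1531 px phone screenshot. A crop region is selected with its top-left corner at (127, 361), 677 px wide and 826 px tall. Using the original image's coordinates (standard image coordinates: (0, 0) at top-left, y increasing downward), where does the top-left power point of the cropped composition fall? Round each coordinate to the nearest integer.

One third of the crop width 677 is 225.67 px.
One third of the crop height 826 is 275.33 px.
The top-left point is one-third across and one-third down within the crop:
x = 127 + 1 × 225.67 ≈ 353; y = 361 + 1 × 275.33 ≈ 636.

(353, 636)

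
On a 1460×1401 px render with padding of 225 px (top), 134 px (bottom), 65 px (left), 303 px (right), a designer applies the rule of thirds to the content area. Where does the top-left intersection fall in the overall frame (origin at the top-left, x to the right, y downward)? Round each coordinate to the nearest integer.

(429, 572)

Content width = 1460 − 65 − 303 = 1092 px; content height = 1401 − 225 − 134 = 1042 px.
Top-left is one-third across and one-third down within the content area.
x = 65 + 1 × 1092/3 = 65 + 364.00 ≈ 429
y = 225 + 1 × 1042/3 = 225 + 347.33 ≈ 572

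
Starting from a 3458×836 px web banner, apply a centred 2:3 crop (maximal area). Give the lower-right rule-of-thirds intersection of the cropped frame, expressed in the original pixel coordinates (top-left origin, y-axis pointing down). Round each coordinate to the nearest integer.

x = 1822 px, y = 557 px

3458/836 > 2/3, so the 2:3 crop keeps the full height 836 and trims width to 836 × 2/3 = 557.33 px.
Left offset = (3458 − 557.33)/2 = 1450.33 px; top offset = 0.
Lower-right is two-thirds across and two-thirds down within the crop:
x = 1450.33 + 2 × 557.33/3 ≈ 1822; y = 0.00 + 2 × 836.00/3 ≈ 557.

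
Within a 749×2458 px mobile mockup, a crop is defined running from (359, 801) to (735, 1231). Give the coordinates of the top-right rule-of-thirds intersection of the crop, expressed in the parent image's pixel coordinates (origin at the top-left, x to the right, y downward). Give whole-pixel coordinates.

Crop width = 735 − 359 = 376 px; one third is 125.33 px.
Crop height = 1231 − 801 = 430 px; one third is 143.33 px.
The top-right point is two-thirds across and one-third down within the crop:
x = 359 + 2 × 125.33 ≈ 610; y = 801 + 1 × 143.33 ≈ 944.

(610, 944)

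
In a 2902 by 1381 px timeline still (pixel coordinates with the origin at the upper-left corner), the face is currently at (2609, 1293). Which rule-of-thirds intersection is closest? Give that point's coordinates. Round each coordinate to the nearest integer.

(1935, 921)

Third lines: x ∈ {967, 1935}, y ∈ {460, 921}.
2609 is closer to x = 1935; 1293 is closer to y = 921.
So the nearest intersection is the lower-right power point.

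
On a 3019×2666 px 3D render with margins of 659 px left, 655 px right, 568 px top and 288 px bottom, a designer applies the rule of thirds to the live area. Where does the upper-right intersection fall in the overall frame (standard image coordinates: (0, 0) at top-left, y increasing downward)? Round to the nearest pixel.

x = 1796 px, y = 1171 px

Content width = 3019 − 659 − 655 = 1705 px; content height = 2666 − 568 − 288 = 1810 px.
Upper-right is two-thirds across and one-third down within the live area.
x = 659 + 2 × 1705/3 = 659 + 1136.67 ≈ 1796
y = 568 + 1 × 1810/3 = 568 + 603.33 ≈ 1171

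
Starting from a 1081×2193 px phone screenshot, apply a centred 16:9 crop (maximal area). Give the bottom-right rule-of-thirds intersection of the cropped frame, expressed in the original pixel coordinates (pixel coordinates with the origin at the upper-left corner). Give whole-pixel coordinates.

x = 721 px, y = 1198 px

1081/2193 < 16/9, so the 16:9 crop keeps the full width 1081 and trims height to 1081 × 9/16 = 608.06 px.
Top offset = (2193 − 608.06)/2 = 792.47 px; left offset = 0.
Bottom-right is two-thirds across and two-thirds down within the crop:
x = 0.00 + 2 × 1081.00/3 ≈ 721; y = 792.47 + 2 × 608.06/3 ≈ 1198.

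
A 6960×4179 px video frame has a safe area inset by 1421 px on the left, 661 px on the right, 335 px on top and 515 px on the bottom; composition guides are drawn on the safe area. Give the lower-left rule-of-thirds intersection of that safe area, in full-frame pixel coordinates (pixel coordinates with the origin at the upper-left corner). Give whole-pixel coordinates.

x = 3047 px, y = 2554 px

Content width = 6960 − 1421 − 661 = 4878 px; content height = 4179 − 335 − 515 = 3329 px.
Lower-left is one-third across and two-thirds down within the safe area.
x = 1421 + 1 × 4878/3 = 1421 + 1626.00 ≈ 3047
y = 335 + 2 × 3329/3 = 335 + 2219.33 ≈ 2554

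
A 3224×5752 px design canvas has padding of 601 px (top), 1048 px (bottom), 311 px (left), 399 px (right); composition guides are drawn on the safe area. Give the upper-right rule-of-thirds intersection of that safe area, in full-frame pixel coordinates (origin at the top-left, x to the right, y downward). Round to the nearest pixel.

x = 1987 px, y = 1969 px

Content width = 3224 − 311 − 399 = 2514 px; content height = 5752 − 601 − 1048 = 4103 px.
Upper-right is two-thirds across and one-third down within the safe area.
x = 311 + 2 × 2514/3 = 311 + 1676.00 ≈ 1987
y = 601 + 1 × 4103/3 = 601 + 1367.67 ≈ 1969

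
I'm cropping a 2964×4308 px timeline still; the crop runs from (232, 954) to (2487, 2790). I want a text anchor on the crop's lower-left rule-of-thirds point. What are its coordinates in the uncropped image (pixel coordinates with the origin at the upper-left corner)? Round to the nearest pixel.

Crop width = 2487 − 232 = 2255 px; one third is 751.67 px.
Crop height = 2790 − 954 = 1836 px; one third is 612.00 px.
The lower-left point is one-third across and two-thirds down within the crop:
x = 232 + 1 × 751.67 ≈ 984; y = 954 + 2 × 612.00 ≈ 2178.

(984, 2178)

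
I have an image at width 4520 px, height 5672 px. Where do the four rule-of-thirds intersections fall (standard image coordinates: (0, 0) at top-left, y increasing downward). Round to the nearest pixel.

(1507, 1891), (3013, 1891), (1507, 3781), (3013, 3781)

One third of 4520 is 1506.67; one third of 5672 is 1890.67.
Vertical third lines at x = 1507 and x = 3013; horizontal third lines at y = 1891 and y = 3781.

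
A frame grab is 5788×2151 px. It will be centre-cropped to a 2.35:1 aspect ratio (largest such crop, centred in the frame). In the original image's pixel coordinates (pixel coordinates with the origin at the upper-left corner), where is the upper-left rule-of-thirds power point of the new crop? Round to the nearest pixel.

x = 2052 px, y = 717 px

5788/2151 > 2.35/1, so the 2.35:1 crop keeps the full height 2151 and trims width to 2151 × 2.35/1 = 5054.85 px.
Left offset = (5788 − 5054.85)/2 = 366.57 px; top offset = 0.
Upper-left is one-third across and one-third down within the crop:
x = 366.57 + 1 × 5054.85/3 ≈ 2052; y = 0.00 + 1 × 2151.00/3 ≈ 717.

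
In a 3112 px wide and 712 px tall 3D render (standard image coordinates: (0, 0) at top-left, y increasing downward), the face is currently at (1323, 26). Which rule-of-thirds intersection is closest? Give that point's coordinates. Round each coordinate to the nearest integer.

(1037, 237)

Third lines: x ∈ {1037, 2075}, y ∈ {237, 475}.
1323 is closer to x = 1037; 26 is closer to y = 237.
So the nearest intersection is the upper-left power point.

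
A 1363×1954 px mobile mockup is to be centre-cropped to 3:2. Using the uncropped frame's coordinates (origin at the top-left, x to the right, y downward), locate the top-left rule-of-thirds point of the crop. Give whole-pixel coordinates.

(454, 826)

1363/1954 < 3/2, so the 3:2 crop keeps the full width 1363 and trims height to 1363 × 2/3 = 908.67 px.
Top offset = (1954 − 908.67)/2 = 522.67 px; left offset = 0.
Top-left is one-third across and one-third down within the crop:
x = 0.00 + 1 × 1363.00/3 ≈ 454; y = 522.67 + 1 × 908.67/3 ≈ 826.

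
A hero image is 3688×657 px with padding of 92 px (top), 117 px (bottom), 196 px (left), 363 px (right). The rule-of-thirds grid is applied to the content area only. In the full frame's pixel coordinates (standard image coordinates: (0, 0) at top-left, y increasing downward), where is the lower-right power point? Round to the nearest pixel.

(2282, 391)

Content width = 3688 − 196 − 363 = 3129 px; content height = 657 − 92 − 117 = 448 px.
Lower-right is two-thirds across and two-thirds down within the content area.
x = 196 + 2 × 3129/3 = 196 + 2086.00 ≈ 2282
y = 92 + 2 × 448/3 = 92 + 298.67 ≈ 391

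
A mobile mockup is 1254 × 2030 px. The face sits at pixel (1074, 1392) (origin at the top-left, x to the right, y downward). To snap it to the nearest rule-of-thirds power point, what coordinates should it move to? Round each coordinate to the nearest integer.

x = 836 px, y = 1353 px

Third lines: x ∈ {418, 836}, y ∈ {677, 1353}.
1074 is closer to x = 836; 1392 is closer to y = 1353.
So the nearest intersection is the lower-right power point.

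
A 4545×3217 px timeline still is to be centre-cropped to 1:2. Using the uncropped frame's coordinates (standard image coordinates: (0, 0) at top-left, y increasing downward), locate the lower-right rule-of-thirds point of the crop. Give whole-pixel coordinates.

x = 2541 px, y = 2145 px

4545/3217 > 1/2, so the 1:2 crop keeps the full height 3217 and trims width to 3217 × 1/2 = 1608.50 px.
Left offset = (4545 − 1608.50)/2 = 1468.25 px; top offset = 0.
Lower-right is two-thirds across and two-thirds down within the crop:
x = 1468.25 + 2 × 1608.50/3 ≈ 2541; y = 0.00 + 2 × 3217.00/3 ≈ 2145.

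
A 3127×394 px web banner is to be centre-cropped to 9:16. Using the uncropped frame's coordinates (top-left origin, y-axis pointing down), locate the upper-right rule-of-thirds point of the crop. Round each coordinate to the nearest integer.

3127/394 > 9/16, so the 9:16 crop keeps the full height 394 and trims width to 394 × 9/16 = 221.62 px.
Left offset = (3127 − 221.62)/2 = 1452.69 px; top offset = 0.
Upper-right is two-thirds across and one-third down within the crop:
x = 1452.69 + 2 × 221.62/3 ≈ 1600; y = 0.00 + 1 × 394.00/3 ≈ 131.

(1600, 131)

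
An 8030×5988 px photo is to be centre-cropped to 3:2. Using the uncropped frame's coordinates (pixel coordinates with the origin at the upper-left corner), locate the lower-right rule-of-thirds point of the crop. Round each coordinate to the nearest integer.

8030/5988 < 3/2, so the 3:2 crop keeps the full width 8030 and trims height to 8030 × 2/3 = 5353.33 px.
Top offset = (5988 − 5353.33)/2 = 317.33 px; left offset = 0.
Lower-right is two-thirds across and two-thirds down within the crop:
x = 0.00 + 2 × 8030.00/3 ≈ 5353; y = 317.33 + 2 × 5353.33/3 ≈ 3886.

(5353, 3886)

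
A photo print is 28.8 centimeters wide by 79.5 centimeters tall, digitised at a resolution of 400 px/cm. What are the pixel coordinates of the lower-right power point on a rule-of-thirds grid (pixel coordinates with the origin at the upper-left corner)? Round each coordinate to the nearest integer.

(7680, 21200)

In pixels the canvas is 28.8 × 400 = 11520 wide and 79.5 × 400 = 31800 tall.
The lower-right point is two-thirds across and two-thirds down:
x = 2 × 11520/3 ≈ 7680; y = 2 × 31800/3 ≈ 21200.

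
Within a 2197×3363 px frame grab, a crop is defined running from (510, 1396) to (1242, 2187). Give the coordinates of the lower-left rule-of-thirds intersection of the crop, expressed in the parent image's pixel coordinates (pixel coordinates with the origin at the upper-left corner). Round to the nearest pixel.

(754, 1923)

Crop width = 1242 − 510 = 732 px; one third is 244.00 px.
Crop height = 2187 − 1396 = 791 px; one third is 263.67 px.
The lower-left point is one-third across and two-thirds down within the crop:
x = 510 + 1 × 244.00 ≈ 754; y = 1396 + 2 × 263.67 ≈ 1923.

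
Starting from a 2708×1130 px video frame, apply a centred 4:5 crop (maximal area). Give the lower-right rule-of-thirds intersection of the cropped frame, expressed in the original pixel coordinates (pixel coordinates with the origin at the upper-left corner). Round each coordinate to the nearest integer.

2708/1130 > 4/5, so the 4:5 crop keeps the full height 1130 and trims width to 1130 × 4/5 = 904.00 px.
Left offset = (2708 − 904.00)/2 = 902.00 px; top offset = 0.
Lower-right is two-thirds across and two-thirds down within the crop:
x = 902.00 + 2 × 904.00/3 ≈ 1505; y = 0.00 + 2 × 1130.00/3 ≈ 753.

(1505, 753)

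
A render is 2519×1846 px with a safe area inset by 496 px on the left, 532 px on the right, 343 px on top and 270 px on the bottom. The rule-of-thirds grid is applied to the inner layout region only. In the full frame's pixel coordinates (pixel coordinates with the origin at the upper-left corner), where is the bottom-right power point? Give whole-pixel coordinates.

Content width = 2519 − 496 − 532 = 1491 px; content height = 1846 − 343 − 270 = 1233 px.
Bottom-right is two-thirds across and two-thirds down within the inner layout region.
x = 496 + 2 × 1491/3 = 496 + 994.00 ≈ 1490
y = 343 + 2 × 1233/3 = 343 + 822.00 ≈ 1165

(1490, 1165)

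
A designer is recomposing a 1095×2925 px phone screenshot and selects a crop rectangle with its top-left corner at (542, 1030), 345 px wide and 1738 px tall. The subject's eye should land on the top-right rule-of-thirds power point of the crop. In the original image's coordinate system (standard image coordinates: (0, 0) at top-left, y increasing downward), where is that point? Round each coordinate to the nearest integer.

One third of the crop width 345 is 115.00 px.
One third of the crop height 1738 is 579.33 px.
The top-right point is two-thirds across and one-third down within the crop:
x = 542 + 2 × 115.00 ≈ 772; y = 1030 + 1 × 579.33 ≈ 1609.

(772, 1609)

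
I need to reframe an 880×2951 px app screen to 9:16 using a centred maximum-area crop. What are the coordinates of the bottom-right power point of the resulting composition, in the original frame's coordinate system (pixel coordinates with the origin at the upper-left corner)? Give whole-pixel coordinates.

x = 587 px, y = 1736 px

880/2951 < 9/16, so the 9:16 crop keeps the full width 880 and trims height to 880 × 16/9 = 1564.44 px.
Top offset = (2951 − 1564.44)/2 = 693.28 px; left offset = 0.
Bottom-right is two-thirds across and two-thirds down within the crop:
x = 0.00 + 2 × 880.00/3 ≈ 587; y = 693.28 + 2 × 1564.44/3 ≈ 1736.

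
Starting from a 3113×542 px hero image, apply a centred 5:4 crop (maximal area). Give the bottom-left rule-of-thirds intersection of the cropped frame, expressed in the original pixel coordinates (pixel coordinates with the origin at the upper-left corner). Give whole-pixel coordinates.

x = 1444 px, y = 361 px

3113/542 > 5/4, so the 5:4 crop keeps the full height 542 and trims width to 542 × 5/4 = 677.50 px.
Left offset = (3113 − 677.50)/2 = 1217.75 px; top offset = 0.
Bottom-left is one-third across and two-thirds down within the crop:
x = 1217.75 + 1 × 677.50/3 ≈ 1444; y = 0.00 + 2 × 542.00/3 ≈ 361.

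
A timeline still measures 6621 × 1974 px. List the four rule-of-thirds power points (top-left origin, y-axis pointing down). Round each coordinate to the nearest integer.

(2207, 658), (4414, 658), (2207, 1316), (4414, 1316)

One third of 6621 is 2207; one third of 1974 is 658.
Vertical third lines at x = 2207 and x = 4414; horizontal third lines at y = 658 and y = 1316.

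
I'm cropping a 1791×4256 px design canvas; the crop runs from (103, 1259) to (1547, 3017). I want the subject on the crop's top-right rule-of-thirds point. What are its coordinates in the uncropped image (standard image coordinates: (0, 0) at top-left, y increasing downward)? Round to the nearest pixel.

x = 1066 px, y = 1845 px

Crop width = 1547 − 103 = 1444 px; one third is 481.33 px.
Crop height = 3017 − 1259 = 1758 px; one third is 586.00 px.
The top-right point is two-thirds across and one-third down within the crop:
x = 103 + 2 × 481.33 ≈ 1066; y = 1259 + 1 × 586.00 ≈ 1845.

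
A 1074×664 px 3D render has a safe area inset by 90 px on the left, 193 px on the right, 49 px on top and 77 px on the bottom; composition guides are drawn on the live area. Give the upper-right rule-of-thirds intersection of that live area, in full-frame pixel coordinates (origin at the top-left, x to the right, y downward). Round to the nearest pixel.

(617, 228)

Content width = 1074 − 90 − 193 = 791 px; content height = 664 − 49 − 77 = 538 px.
Upper-right is two-thirds across and one-third down within the live area.
x = 90 + 2 × 791/3 = 90 + 527.33 ≈ 617
y = 49 + 1 × 538/3 = 49 + 179.33 ≈ 228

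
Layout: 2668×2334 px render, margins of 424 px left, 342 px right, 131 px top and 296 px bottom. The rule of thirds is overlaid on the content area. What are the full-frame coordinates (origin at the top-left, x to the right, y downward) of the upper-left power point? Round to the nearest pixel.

x = 1058 px, y = 767 px

Content width = 2668 − 424 − 342 = 1902 px; content height = 2334 − 131 − 296 = 1907 px.
Upper-left is one-third across and one-third down within the content area.
x = 424 + 1 × 1902/3 = 424 + 634.00 ≈ 1058
y = 131 + 1 × 1907/3 = 131 + 635.67 ≈ 767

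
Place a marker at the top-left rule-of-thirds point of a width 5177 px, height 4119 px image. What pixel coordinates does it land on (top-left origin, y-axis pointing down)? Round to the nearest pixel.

(1726, 1373)

The top-left point sits one-third of the way across and one-third of the way down.
x = 1 × 5177/3 ≈ 1726; y = 1 × 4119/3 ≈ 1373.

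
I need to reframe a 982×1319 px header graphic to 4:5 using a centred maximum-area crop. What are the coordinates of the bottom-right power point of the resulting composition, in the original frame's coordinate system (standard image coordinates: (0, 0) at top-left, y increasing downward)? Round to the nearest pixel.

x = 655 px, y = 864 px

982/1319 < 4/5, so the 4:5 crop keeps the full width 982 and trims height to 982 × 5/4 = 1227.50 px.
Top offset = (1319 − 1227.50)/2 = 45.75 px; left offset = 0.
Bottom-right is two-thirds across and two-thirds down within the crop:
x = 0.00 + 2 × 982.00/3 ≈ 655; y = 45.75 + 2 × 1227.50/3 ≈ 864.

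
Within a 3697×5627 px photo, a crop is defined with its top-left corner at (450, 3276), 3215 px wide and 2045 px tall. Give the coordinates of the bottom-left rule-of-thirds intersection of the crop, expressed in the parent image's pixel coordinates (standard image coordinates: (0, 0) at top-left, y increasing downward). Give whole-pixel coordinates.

(1522, 4639)

One third of the crop width 3215 is 1071.67 px.
One third of the crop height 2045 is 681.67 px.
The bottom-left point is one-third across and two-thirds down within the crop:
x = 450 + 1 × 1071.67 ≈ 1522; y = 3276 + 2 × 681.67 ≈ 4639.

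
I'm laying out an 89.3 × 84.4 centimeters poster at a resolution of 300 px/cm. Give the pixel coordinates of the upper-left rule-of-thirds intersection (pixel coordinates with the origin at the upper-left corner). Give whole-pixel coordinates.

In pixels the canvas is 89.3 × 300 = 26790 wide and 84.4 × 300 = 25320 tall.
The upper-left point is one-third across and one-third down:
x = 1 × 26790/3 ≈ 8930; y = 1 × 25320/3 ≈ 8440.

(8930, 8440)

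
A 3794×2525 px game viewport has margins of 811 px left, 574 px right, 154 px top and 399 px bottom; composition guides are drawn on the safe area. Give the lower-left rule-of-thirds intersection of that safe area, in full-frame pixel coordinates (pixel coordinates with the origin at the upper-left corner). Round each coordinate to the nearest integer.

Content width = 3794 − 811 − 574 = 2409 px; content height = 2525 − 154 − 399 = 1972 px.
Lower-left is one-third across and two-thirds down within the safe area.
x = 811 + 1 × 2409/3 = 811 + 803.00 ≈ 1614
y = 154 + 2 × 1972/3 = 154 + 1314.67 ≈ 1469

x = 1614 px, y = 1469 px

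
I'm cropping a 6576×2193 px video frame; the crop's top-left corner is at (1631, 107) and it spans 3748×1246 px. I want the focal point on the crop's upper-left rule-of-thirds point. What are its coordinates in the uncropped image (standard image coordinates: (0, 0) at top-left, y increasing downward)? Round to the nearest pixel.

(2880, 522)

One third of the crop width 3748 is 1249.33 px.
One third of the crop height 1246 is 415.33 px.
The upper-left point is one-third across and one-third down within the crop:
x = 1631 + 1 × 1249.33 ≈ 2880; y = 107 + 1 × 415.33 ≈ 522.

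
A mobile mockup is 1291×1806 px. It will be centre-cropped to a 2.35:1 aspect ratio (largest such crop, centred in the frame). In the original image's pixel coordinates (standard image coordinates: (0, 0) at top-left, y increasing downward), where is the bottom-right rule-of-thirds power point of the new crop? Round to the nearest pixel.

(861, 995)

1291/1806 < 2.35/1, so the 2.35:1 crop keeps the full width 1291 and trims height to 1291 × 1/2.35 = 549.36 px.
Top offset = (1806 − 549.36)/2 = 628.32 px; left offset = 0.
Bottom-right is two-thirds across and two-thirds down within the crop:
x = 0.00 + 2 × 1291.00/3 ≈ 861; y = 628.32 + 2 × 549.36/3 ≈ 995.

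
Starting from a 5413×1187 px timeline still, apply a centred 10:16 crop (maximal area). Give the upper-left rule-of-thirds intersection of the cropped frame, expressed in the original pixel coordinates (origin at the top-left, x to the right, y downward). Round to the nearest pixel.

(2583, 396)

5413/1187 > 10/16, so the 10:16 crop keeps the full height 1187 and trims width to 1187 × 10/16 = 741.88 px.
Left offset = (5413 − 741.88)/2 = 2335.56 px; top offset = 0.
Upper-left is one-third across and one-third down within the crop:
x = 2335.56 + 1 × 741.88/3 ≈ 2583; y = 0.00 + 1 × 1187.00/3 ≈ 396.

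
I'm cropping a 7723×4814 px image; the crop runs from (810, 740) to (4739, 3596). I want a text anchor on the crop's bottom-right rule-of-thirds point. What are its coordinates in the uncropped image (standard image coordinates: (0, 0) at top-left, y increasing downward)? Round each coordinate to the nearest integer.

(3429, 2644)

Crop width = 4739 − 810 = 3929 px; one third is 1309.67 px.
Crop height = 3596 − 740 = 2856 px; one third is 952.00 px.
The bottom-right point is two-thirds across and two-thirds down within the crop:
x = 810 + 2 × 1309.67 ≈ 3429; y = 740 + 2 × 952.00 ≈ 2644.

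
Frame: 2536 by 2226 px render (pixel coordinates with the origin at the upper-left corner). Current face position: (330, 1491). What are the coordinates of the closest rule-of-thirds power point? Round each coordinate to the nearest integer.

(845, 1484)

Third lines: x ∈ {845, 1691}, y ∈ {742, 1484}.
330 is closer to x = 845; 1491 is closer to y = 1484.
So the nearest intersection is the lower-left power point.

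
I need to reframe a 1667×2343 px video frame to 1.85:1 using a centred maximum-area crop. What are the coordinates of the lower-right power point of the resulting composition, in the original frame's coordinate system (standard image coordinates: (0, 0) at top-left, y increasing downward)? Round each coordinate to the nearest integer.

(1111, 1322)

1667/2343 < 1.85/1, so the 1.85:1 crop keeps the full width 1667 and trims height to 1667 × 1/1.85 = 901.08 px.
Top offset = (2343 − 901.08)/2 = 720.96 px; left offset = 0.
Lower-right is two-thirds across and two-thirds down within the crop:
x = 0.00 + 2 × 1667.00/3 ≈ 1111; y = 720.96 + 2 × 901.08/3 ≈ 1322.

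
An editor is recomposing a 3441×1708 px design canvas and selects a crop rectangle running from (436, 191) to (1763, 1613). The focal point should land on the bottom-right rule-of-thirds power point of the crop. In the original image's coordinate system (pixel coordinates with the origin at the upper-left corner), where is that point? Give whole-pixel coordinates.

Crop width = 1763 − 436 = 1327 px; one third is 442.33 px.
Crop height = 1613 − 191 = 1422 px; one third is 474.00 px.
The bottom-right point is two-thirds across and two-thirds down within the crop:
x = 436 + 2 × 442.33 ≈ 1321; y = 191 + 2 × 474.00 ≈ 1139.

(1321, 1139)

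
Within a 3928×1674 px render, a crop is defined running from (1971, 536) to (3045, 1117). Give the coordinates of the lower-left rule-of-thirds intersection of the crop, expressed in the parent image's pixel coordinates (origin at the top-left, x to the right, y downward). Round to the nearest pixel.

Crop width = 3045 − 1971 = 1074 px; one third is 358.00 px.
Crop height = 1117 − 536 = 581 px; one third is 193.67 px.
The lower-left point is one-third across and two-thirds down within the crop:
x = 1971 + 1 × 358.00 ≈ 2329; y = 536 + 2 × 193.67 ≈ 923.

x = 2329 px, y = 923 px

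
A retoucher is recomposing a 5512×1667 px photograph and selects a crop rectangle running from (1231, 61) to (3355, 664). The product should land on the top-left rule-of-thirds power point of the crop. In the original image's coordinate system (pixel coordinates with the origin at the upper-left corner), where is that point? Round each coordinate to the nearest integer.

Crop width = 3355 − 1231 = 2124 px; one third is 708.00 px.
Crop height = 664 − 61 = 603 px; one third is 201.00 px.
The top-left point is one-third across and one-third down within the crop:
x = 1231 + 1 × 708.00 ≈ 1939; y = 61 + 1 × 201.00 ≈ 262.

x = 1939 px, y = 262 px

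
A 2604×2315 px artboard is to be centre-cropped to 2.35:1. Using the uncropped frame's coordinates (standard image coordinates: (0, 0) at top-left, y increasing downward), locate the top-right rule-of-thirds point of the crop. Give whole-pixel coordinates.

2604/2315 < 2.35/1, so the 2.35:1 crop keeps the full width 2604 and trims height to 2604 × 1/2.35 = 1108.09 px.
Top offset = (2315 − 1108.09)/2 = 603.46 px; left offset = 0.
Top-right is two-thirds across and one-third down within the crop:
x = 0.00 + 2 × 2604.00/3 ≈ 1736; y = 603.46 + 1 × 1108.09/3 ≈ 973.

x = 1736 px, y = 973 px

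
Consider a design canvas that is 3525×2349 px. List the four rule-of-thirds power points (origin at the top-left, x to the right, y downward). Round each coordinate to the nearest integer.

One third of 3525 is 1175; one third of 2349 is 783.
Vertical third lines at x = 1175 and x = 2350; horizontal third lines at y = 783 and y = 1566.

(1175, 783), (2350, 783), (1175, 1566), (2350, 1566)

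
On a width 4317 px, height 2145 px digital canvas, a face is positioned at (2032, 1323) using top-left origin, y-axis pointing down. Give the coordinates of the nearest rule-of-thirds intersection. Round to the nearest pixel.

Third lines: x ∈ {1439, 2878}, y ∈ {715, 1430}.
2032 is closer to x = 1439; 1323 is closer to y = 1430.
So the nearest intersection is the lower-left power point.

x = 1439 px, y = 1430 px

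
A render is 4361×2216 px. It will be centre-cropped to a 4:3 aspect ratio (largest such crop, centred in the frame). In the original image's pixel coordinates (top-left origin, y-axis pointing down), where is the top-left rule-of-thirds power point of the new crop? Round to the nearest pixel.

4361/2216 > 4/3, so the 4:3 crop keeps the full height 2216 and trims width to 2216 × 4/3 = 2954.67 px.
Left offset = (4361 − 2954.67)/2 = 703.17 px; top offset = 0.
Top-left is one-third across and one-third down within the crop:
x = 703.17 + 1 × 2954.67/3 ≈ 1688; y = 0.00 + 1 × 2216.00/3 ≈ 739.

(1688, 739)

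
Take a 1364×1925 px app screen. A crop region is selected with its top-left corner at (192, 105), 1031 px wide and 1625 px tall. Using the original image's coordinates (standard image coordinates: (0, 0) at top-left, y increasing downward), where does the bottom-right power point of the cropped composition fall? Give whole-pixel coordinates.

One third of the crop width 1031 is 343.67 px.
One third of the crop height 1625 is 541.67 px.
The bottom-right point is two-thirds across and two-thirds down within the crop:
x = 192 + 2 × 343.67 ≈ 879; y = 105 + 2 × 541.67 ≈ 1188.

(879, 1188)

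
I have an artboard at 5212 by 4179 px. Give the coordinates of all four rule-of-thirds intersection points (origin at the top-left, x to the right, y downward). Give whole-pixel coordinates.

One third of 5212 is 1737.33; one third of 4179 is 1393.
Vertical third lines at x = 1737 and x = 3475; horizontal third lines at y = 1393 and y = 2786.

(1737, 1393), (3475, 1393), (1737, 2786), (3475, 2786)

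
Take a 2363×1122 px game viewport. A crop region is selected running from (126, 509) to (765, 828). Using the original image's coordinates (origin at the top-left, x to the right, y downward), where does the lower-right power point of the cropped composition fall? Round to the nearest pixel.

x = 552 px, y = 722 px

Crop width = 765 − 126 = 639 px; one third is 213.00 px.
Crop height = 828 − 509 = 319 px; one third is 106.33 px.
The lower-right point is two-thirds across and two-thirds down within the crop:
x = 126 + 2 × 213.00 ≈ 552; y = 509 + 2 × 106.33 ≈ 722.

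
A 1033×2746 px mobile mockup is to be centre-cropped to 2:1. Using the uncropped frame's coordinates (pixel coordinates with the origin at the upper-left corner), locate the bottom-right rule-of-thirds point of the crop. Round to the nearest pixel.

1033/2746 < 2/1, so the 2:1 crop keeps the full width 1033 and trims height to 1033 × 1/2 = 516.50 px.
Top offset = (2746 − 516.50)/2 = 1114.75 px; left offset = 0.
Bottom-right is two-thirds across and two-thirds down within the crop:
x = 0.00 + 2 × 1033.00/3 ≈ 689; y = 1114.75 + 2 × 516.50/3 ≈ 1459.

(689, 1459)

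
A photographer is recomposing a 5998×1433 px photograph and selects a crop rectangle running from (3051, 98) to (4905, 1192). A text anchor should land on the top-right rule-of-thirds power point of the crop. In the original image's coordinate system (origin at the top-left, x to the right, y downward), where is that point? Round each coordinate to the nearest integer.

Crop width = 4905 − 3051 = 1854 px; one third is 618.00 px.
Crop height = 1192 − 98 = 1094 px; one third is 364.67 px.
The top-right point is two-thirds across and one-third down within the crop:
x = 3051 + 2 × 618.00 ≈ 4287; y = 98 + 1 × 364.67 ≈ 463.

(4287, 463)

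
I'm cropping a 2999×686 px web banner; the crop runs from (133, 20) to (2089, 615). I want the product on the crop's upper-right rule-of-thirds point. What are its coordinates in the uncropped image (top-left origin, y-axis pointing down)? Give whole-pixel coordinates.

Crop width = 2089 − 133 = 1956 px; one third is 652.00 px.
Crop height = 615 − 20 = 595 px; one third is 198.33 px.
The upper-right point is two-thirds across and one-third down within the crop:
x = 133 + 2 × 652.00 ≈ 1437; y = 20 + 1 × 198.33 ≈ 218.

(1437, 218)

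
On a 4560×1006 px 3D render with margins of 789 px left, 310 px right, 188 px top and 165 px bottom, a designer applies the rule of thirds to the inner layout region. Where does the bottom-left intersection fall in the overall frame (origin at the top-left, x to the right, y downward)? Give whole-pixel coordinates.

Content width = 4560 − 789 − 310 = 3461 px; content height = 1006 − 188 − 165 = 653 px.
Bottom-left is one-third across and two-thirds down within the inner layout region.
x = 789 + 1 × 3461/3 = 789 + 1153.67 ≈ 1943
y = 188 + 2 × 653/3 = 188 + 435.33 ≈ 623

x = 1943 px, y = 623 px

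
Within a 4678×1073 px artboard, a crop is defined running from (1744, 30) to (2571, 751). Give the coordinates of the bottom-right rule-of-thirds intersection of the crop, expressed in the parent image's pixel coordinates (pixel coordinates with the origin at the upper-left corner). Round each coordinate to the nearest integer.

Crop width = 2571 − 1744 = 827 px; one third is 275.67 px.
Crop height = 751 − 30 = 721 px; one third is 240.33 px.
The bottom-right point is two-thirds across and two-thirds down within the crop:
x = 1744 + 2 × 275.67 ≈ 2295; y = 30 + 2 × 240.33 ≈ 511.

(2295, 511)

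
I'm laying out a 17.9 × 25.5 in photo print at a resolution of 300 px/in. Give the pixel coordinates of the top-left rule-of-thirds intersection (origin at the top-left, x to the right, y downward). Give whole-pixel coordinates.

In pixels the canvas is 17.9 × 300 = 5370 wide and 25.5 × 300 = 7650 tall.
The top-left point is one-third across and one-third down:
x = 1 × 5370/3 ≈ 1790; y = 1 × 7650/3 ≈ 2550.

x = 1790 px, y = 2550 px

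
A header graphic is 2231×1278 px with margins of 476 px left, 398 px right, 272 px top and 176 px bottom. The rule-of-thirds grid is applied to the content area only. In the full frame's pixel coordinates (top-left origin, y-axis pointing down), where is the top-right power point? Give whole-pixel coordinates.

x = 1381 px, y = 549 px

Content width = 2231 − 476 − 398 = 1357 px; content height = 1278 − 272 − 176 = 830 px.
Top-right is two-thirds across and one-third down within the content area.
x = 476 + 2 × 1357/3 = 476 + 904.67 ≈ 1381
y = 272 + 1 × 830/3 = 272 + 276.67 ≈ 549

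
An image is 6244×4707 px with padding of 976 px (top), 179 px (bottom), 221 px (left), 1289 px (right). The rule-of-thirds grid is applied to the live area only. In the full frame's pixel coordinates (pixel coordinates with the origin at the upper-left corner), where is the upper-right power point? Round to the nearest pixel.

x = 3377 px, y = 2160 px

Content width = 6244 − 221 − 1289 = 4734 px; content height = 4707 − 976 − 179 = 3552 px.
Upper-right is two-thirds across and one-third down within the live area.
x = 221 + 2 × 4734/3 = 221 + 3156.00 ≈ 3377
y = 976 + 1 × 3552/3 = 976 + 1184.00 ≈ 2160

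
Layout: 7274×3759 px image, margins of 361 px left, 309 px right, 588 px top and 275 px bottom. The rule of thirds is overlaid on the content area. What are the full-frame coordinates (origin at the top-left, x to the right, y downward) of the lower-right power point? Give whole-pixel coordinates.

(4764, 2519)

Content width = 7274 − 361 − 309 = 6604 px; content height = 3759 − 588 − 275 = 2896 px.
Lower-right is two-thirds across and two-thirds down within the content area.
x = 361 + 2 × 6604/3 = 361 + 4402.67 ≈ 4764
y = 588 + 2 × 2896/3 = 588 + 1930.67 ≈ 2519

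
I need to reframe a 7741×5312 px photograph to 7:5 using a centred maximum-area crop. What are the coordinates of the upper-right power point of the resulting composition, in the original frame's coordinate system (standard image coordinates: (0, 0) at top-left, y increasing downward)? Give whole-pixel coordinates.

x = 5110 px, y = 1771 px

7741/5312 > 7/5, so the 7:5 crop keeps the full height 5312 and trims width to 5312 × 7/5 = 7436.80 px.
Left offset = (7741 − 7436.80)/2 = 152.10 px; top offset = 0.
Upper-right is two-thirds across and one-third down within the crop:
x = 152.10 + 2 × 7436.80/3 ≈ 5110; y = 0.00 + 1 × 5312.00/3 ≈ 1771.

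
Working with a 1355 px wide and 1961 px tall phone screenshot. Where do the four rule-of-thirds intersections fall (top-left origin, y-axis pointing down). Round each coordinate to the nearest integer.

One third of 1355 is 451.67; one third of 1961 is 653.67.
Vertical third lines at x = 452 and x = 903; horizontal third lines at y = 654 and y = 1307.

(452, 654), (903, 654), (452, 1307), (903, 1307)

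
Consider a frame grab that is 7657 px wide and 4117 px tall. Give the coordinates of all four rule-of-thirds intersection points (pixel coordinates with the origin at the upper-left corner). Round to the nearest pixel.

One third of 7657 is 2552.33; one third of 4117 is 1372.33.
Vertical third lines at x = 2552 and x = 5105; horizontal third lines at y = 1372 and y = 2745.

(2552, 1372), (5105, 1372), (2552, 2745), (5105, 2745)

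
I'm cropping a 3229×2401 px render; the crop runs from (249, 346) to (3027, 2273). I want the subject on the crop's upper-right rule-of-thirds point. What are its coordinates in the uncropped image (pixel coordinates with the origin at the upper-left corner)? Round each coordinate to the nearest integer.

Crop width = 3027 − 249 = 2778 px; one third is 926.00 px.
Crop height = 2273 − 346 = 1927 px; one third is 642.33 px.
The upper-right point is two-thirds across and one-third down within the crop:
x = 249 + 2 × 926.00 ≈ 2101; y = 346 + 1 × 642.33 ≈ 988.

(2101, 988)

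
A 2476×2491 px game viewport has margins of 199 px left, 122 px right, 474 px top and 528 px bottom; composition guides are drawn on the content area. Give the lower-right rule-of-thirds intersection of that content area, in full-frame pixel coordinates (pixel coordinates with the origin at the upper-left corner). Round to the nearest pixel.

(1636, 1467)

Content width = 2476 − 199 − 122 = 2155 px; content height = 2491 − 474 − 528 = 1489 px.
Lower-right is two-thirds across and two-thirds down within the content area.
x = 199 + 2 × 2155/3 = 199 + 1436.67 ≈ 1636
y = 474 + 2 × 1489/3 = 474 + 992.67 ≈ 1467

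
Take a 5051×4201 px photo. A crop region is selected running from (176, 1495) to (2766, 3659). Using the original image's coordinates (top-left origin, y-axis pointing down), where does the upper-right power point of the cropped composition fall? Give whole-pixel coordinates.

Crop width = 2766 − 176 = 2590 px; one third is 863.33 px.
Crop height = 3659 − 1495 = 2164 px; one third is 721.33 px.
The upper-right point is two-thirds across and one-third down within the crop:
x = 176 + 2 × 863.33 ≈ 1903; y = 1495 + 1 × 721.33 ≈ 2216.

x = 1903 px, y = 2216 px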